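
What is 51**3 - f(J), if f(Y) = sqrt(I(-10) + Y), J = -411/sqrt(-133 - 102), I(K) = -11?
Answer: 132651 - sqrt(-607475 + 96585*I*sqrt(235))/235 ≈ 1.3265e+5 - 4.471*I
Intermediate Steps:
J = 411*I*sqrt(235)/235 (J = -411*(-I*sqrt(235)/235) = -(-411)*I*sqrt(235)/235 = 411*I*sqrt(235)/235 ≈ 26.811*I)
f(Y) = sqrt(-11 + Y)
51**3 - f(J) = 51**3 - sqrt(-11 + 411*I*sqrt(235)/235) = 132651 - sqrt(-11 + 411*I*sqrt(235)/235)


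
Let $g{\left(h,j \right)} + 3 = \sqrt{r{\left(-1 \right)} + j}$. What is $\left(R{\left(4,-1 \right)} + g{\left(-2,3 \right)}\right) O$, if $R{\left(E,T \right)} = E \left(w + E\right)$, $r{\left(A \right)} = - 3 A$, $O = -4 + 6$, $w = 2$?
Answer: $42 + 2 \sqrt{6} \approx 46.899$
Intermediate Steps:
$O = 2$
$g{\left(h,j \right)} = -3 + \sqrt{3 + j}$ ($g{\left(h,j \right)} = -3 + \sqrt{\left(-3\right) \left(-1\right) + j} = -3 + \sqrt{3 + j}$)
$R{\left(E,T \right)} = E \left(2 + E\right)$
$\left(R{\left(4,-1 \right)} + g{\left(-2,3 \right)}\right) O = \left(4 \left(2 + 4\right) - \left(3 - \sqrt{3 + 3}\right)\right) 2 = \left(4 \cdot 6 - \left(3 - \sqrt{6}\right)\right) 2 = \left(24 - \left(3 - \sqrt{6}\right)\right) 2 = \left(21 + \sqrt{6}\right) 2 = 42 + 2 \sqrt{6}$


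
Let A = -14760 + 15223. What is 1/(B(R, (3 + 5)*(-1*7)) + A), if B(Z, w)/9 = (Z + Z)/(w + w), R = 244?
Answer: 14/5933 ≈ 0.0023597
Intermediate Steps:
A = 463
B(Z, w) = 9*Z/w (B(Z, w) = 9*((Z + Z)/(w + w)) = 9*((2*Z)/((2*w))) = 9*((2*Z)*(1/(2*w))) = 9*(Z/w) = 9*Z/w)
1/(B(R, (3 + 5)*(-1*7)) + A) = 1/(9*244/((3 + 5)*(-1*7)) + 463) = 1/(9*244/(8*(-7)) + 463) = 1/(9*244/(-56) + 463) = 1/(9*244*(-1/56) + 463) = 1/(-549/14 + 463) = 1/(5933/14) = 14/5933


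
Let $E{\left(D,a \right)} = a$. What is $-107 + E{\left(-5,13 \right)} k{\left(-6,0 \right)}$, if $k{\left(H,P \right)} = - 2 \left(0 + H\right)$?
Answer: $49$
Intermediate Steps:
$k{\left(H,P \right)} = - 2 H$
$-107 + E{\left(-5,13 \right)} k{\left(-6,0 \right)} = -107 + 13 \left(\left(-2\right) \left(-6\right)\right) = -107 + 13 \cdot 12 = -107 + 156 = 49$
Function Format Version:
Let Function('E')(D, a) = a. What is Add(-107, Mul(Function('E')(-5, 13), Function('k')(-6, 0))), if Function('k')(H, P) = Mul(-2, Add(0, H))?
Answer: 49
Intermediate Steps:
Function('k')(H, P) = Mul(-2, H)
Add(-107, Mul(Function('E')(-5, 13), Function('k')(-6, 0))) = Add(-107, Mul(13, Mul(-2, -6))) = Add(-107, Mul(13, 12)) = Add(-107, 156) = 49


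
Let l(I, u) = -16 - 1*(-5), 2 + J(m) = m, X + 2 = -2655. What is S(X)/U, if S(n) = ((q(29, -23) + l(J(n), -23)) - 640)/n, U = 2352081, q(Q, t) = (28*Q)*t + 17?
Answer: 19310/6249479217 ≈ 3.0899e-6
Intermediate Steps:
X = -2657 (X = -2 - 2655 = -2657)
J(m) = -2 + m
q(Q, t) = 17 + 28*Q*t (q(Q, t) = 28*Q*t + 17 = 17 + 28*Q*t)
l(I, u) = -11 (l(I, u) = -16 + 5 = -11)
S(n) = -19310/n (S(n) = (((17 + 28*29*(-23)) - 11) - 640)/n = (((17 - 18676) - 11) - 640)/n = ((-18659 - 11) - 640)/n = (-18670 - 640)/n = -19310/n)
S(X)/U = -19310/(-2657)/2352081 = -19310*(-1/2657)*(1/2352081) = (19310/2657)*(1/2352081) = 19310/6249479217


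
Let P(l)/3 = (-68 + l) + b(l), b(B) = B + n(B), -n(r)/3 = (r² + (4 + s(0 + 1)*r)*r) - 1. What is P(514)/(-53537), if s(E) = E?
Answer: 4771143/53537 ≈ 89.119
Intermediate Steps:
n(r) = 3 - 3*r² - 3*r*(4 + r) (n(r) = -3*((r² + (4 + (0 + 1)*r)*r) - 1) = -3*((r² + (4 + 1*r)*r) - 1) = -3*((r² + (4 + r)*r) - 1) = -3*((r² + r*(4 + r)) - 1) = -3*(-1 + r² + r*(4 + r)) = 3 - 3*r² - 3*r*(4 + r))
b(B) = 3 - 11*B - 6*B² (b(B) = B + (3 - 12*B - 6*B²) = 3 - 11*B - 6*B²)
P(l) = -195 - 30*l - 18*l² (P(l) = 3*((-68 + l) + (3 - 11*l - 6*l²)) = 3*(-65 - 10*l - 6*l²) = -195 - 30*l - 18*l²)
P(514)/(-53537) = (-195 - 30*514 - 18*514²)/(-53537) = (-195 - 15420 - 18*264196)*(-1/53537) = (-195 - 15420 - 4755528)*(-1/53537) = -4771143*(-1/53537) = 4771143/53537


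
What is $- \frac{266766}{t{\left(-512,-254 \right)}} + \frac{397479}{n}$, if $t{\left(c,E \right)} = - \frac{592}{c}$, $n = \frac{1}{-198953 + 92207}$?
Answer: $- \frac{1569892389870}{37} \approx -4.243 \cdot 10^{10}$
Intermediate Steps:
$n = - \frac{1}{106746}$ ($n = \frac{1}{-106746} = - \frac{1}{106746} \approx -9.368 \cdot 10^{-6}$)
$- \frac{266766}{t{\left(-512,-254 \right)}} + \frac{397479}{n} = - \frac{266766}{\left(-592\right) \frac{1}{-512}} + \frac{397479}{- \frac{1}{106746}} = - \frac{266766}{\left(-592\right) \left(- \frac{1}{512}\right)} + 397479 \left(-106746\right) = - \frac{266766}{\frac{37}{32}} - 42429293334 = \left(-266766\right) \frac{32}{37} - 42429293334 = - \frac{8536512}{37} - 42429293334 = - \frac{1569892389870}{37}$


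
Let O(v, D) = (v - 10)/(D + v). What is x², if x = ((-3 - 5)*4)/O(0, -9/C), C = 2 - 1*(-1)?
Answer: 2304/25 ≈ 92.160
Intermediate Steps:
C = 3 (C = 2 + 1 = 3)
O(v, D) = (-10 + v)/(D + v)
x = -48/5 (x = ((-3 - 5)*4)/(((-10 + 0)/(-9/3 + 0))) = (-8*4)/((-10/(-9*⅓ + 0))) = -32/(-10/(-3 + 0)) = -32/(-10/(-3)) = -32/((-⅓*(-10))) = -32/10/3 = -32*3/10 = -48/5 ≈ -9.6000)
x² = (-48/5)² = 2304/25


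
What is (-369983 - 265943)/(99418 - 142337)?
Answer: 635926/42919 ≈ 14.817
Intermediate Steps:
(-369983 - 265943)/(99418 - 142337) = -635926/(-42919) = -635926*(-1/42919) = 635926/42919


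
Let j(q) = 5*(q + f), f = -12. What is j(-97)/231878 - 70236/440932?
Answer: -4131622787/25560607574 ≈ -0.16164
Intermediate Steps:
j(q) = -60 + 5*q (j(q) = 5*(q - 12) = 5*(-12 + q) = -60 + 5*q)
j(-97)/231878 - 70236/440932 = (-60 + 5*(-97))/231878 - 70236/440932 = (-60 - 485)*(1/231878) - 70236*1/440932 = -545*1/231878 - 17559/110233 = -545/231878 - 17559/110233 = -4131622787/25560607574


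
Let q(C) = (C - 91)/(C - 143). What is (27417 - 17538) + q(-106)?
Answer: 2460068/249 ≈ 9879.8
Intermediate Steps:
q(C) = (-91 + C)/(-143 + C)
(27417 - 17538) + q(-106) = (27417 - 17538) + (-91 - 106)/(-143 - 106) = 9879 - 197/(-249) = 9879 - 1/249*(-197) = 9879 + 197/249 = 2460068/249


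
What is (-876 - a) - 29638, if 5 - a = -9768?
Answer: -40287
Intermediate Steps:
a = 9773 (a = 5 - 1*(-9768) = 5 + 9768 = 9773)
(-876 - a) - 29638 = (-876 - 1*9773) - 29638 = (-876 - 9773) - 29638 = -10649 - 29638 = -40287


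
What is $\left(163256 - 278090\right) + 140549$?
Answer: $25715$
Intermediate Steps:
$\left(163256 - 278090\right) + 140549 = -114834 + 140549 = 25715$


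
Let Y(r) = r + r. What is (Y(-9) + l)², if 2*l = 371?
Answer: 112225/4 ≈ 28056.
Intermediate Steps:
l = 371/2 (l = (½)*371 = 371/2 ≈ 185.50)
Y(r) = 2*r
(Y(-9) + l)² = (2*(-9) + 371/2)² = (-18 + 371/2)² = (335/2)² = 112225/4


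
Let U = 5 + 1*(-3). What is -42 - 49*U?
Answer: -140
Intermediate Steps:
U = 2 (U = 5 - 3 = 2)
-42 - 49*U = -42 - 49*2 = -42 - 98 = -140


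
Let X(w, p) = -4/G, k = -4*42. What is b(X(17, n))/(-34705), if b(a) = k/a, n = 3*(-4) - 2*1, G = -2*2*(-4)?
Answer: -672/34705 ≈ -0.019363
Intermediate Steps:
k = -168
G = 16 (G = -4*(-4) = 16)
n = -14 (n = -12 - 2 = -14)
X(w, p) = -¼ (X(w, p) = -4/16 = -4*1/16 = -¼)
b(a) = -168/a
b(X(17, n))/(-34705) = -168/(-¼)/(-34705) = -168*(-4)*(-1/34705) = 672*(-1/34705) = -672/34705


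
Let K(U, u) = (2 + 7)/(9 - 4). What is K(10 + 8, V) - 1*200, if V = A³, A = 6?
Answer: -991/5 ≈ -198.20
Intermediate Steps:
V = 216 (V = 6³ = 216)
K(U, u) = 9/5
K(10 + 8, V) - 1*200 = 9/5 - 1*200 = 9/5 - 200 = -991/5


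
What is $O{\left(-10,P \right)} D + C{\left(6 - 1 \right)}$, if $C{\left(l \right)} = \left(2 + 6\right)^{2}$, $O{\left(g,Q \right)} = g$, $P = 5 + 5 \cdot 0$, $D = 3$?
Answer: $34$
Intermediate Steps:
$P = 5$ ($P = 5 + 0 = 5$)
$C{\left(l \right)} = 64$ ($C{\left(l \right)} = 8^{2} = 64$)
$O{\left(-10,P \right)} D + C{\left(6 - 1 \right)} = \left(-10\right) 3 + 64 = -30 + 64 = 34$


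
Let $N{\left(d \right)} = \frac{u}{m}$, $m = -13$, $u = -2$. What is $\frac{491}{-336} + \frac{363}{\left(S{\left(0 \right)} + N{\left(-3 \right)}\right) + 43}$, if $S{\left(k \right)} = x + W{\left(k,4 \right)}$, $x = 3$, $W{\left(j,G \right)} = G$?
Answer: $\frac{316363}{54768} \approx 5.7764$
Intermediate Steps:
$N{\left(d \right)} = \frac{2}{13}$ ($N{\left(d \right)} = - \frac{2}{-13} = \left(-2\right) \left(- \frac{1}{13}\right) = \frac{2}{13}$)
$S{\left(k \right)} = 7$ ($S{\left(k \right)} = 3 + 4 = 7$)
$\frac{491}{-336} + \frac{363}{\left(S{\left(0 \right)} + N{\left(-3 \right)}\right) + 43} = \frac{491}{-336} + \frac{363}{\left(7 + \frac{2}{13}\right) + 43} = 491 \left(- \frac{1}{336}\right) + \frac{363}{\frac{93}{13} + 43} = - \frac{491}{336} + \frac{363}{\frac{652}{13}} = - \frac{491}{336} + 363 \cdot \frac{13}{652} = - \frac{491}{336} + \frac{4719}{652} = \frac{316363}{54768}$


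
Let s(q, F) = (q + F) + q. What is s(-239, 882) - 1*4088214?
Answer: -4087810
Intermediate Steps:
s(q, F) = F + 2*q (s(q, F) = (F + q) + q = F + 2*q)
s(-239, 882) - 1*4088214 = (882 + 2*(-239)) - 1*4088214 = (882 - 478) - 4088214 = 404 - 4088214 = -4087810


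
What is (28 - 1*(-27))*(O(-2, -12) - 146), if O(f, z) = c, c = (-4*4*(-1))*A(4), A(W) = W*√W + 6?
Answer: 4290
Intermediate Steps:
A(W) = 6 + W^(3/2) (A(W) = W^(3/2) + 6 = 6 + W^(3/2))
c = 224 (c = (-4*4*(-1))*(6 + 4^(3/2)) = (-16*(-1))*(6 + 8) = 16*14 = 224)
O(f, z) = 224
(28 - 1*(-27))*(O(-2, -12) - 146) = (28 - 1*(-27))*(224 - 146) = (28 + 27)*78 = 55*78 = 4290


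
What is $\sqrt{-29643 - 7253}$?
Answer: $4 i \sqrt{2306} \approx 192.08 i$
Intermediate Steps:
$\sqrt{-29643 - 7253} = \sqrt{-36896} = 4 i \sqrt{2306}$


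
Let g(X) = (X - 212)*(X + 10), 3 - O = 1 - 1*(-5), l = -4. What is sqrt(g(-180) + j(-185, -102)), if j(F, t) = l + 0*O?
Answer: 6*sqrt(1851) ≈ 258.14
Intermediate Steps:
O = -3 (O = 3 - (1 - 1*(-5)) = 3 - (1 + 5) = 3 - 1*6 = 3 - 6 = -3)
j(F, t) = -4 (j(F, t) = -4 + 0*(-3) = -4 + 0 = -4)
g(X) = (-212 + X)*(10 + X)
sqrt(g(-180) + j(-185, -102)) = sqrt((-2120 + (-180)**2 - 202*(-180)) - 4) = sqrt((-2120 + 32400 + 36360) - 4) = sqrt(66640 - 4) = sqrt(66636) = 6*sqrt(1851)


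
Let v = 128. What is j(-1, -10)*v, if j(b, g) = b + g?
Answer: -1408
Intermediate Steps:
j(-1, -10)*v = (-1 - 10)*128 = -11*128 = -1408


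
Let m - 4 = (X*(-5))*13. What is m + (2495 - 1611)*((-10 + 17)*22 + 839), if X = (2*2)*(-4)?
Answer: 878856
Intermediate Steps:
X = -16 (X = 4*(-4) = -16)
m = 1044 (m = 4 - 16*(-5)*13 = 4 + 80*13 = 4 + 1040 = 1044)
m + (2495 - 1611)*((-10 + 17)*22 + 839) = 1044 + (2495 - 1611)*((-10 + 17)*22 + 839) = 1044 + 884*(7*22 + 839) = 1044 + 884*(154 + 839) = 1044 + 884*993 = 1044 + 877812 = 878856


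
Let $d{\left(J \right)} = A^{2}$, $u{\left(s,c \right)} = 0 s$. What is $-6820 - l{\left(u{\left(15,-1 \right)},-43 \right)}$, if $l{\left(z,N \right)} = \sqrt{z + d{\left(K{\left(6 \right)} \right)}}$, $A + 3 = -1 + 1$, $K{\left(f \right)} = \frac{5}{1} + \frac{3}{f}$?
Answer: $-6823$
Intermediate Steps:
$K{\left(f \right)} = 5 + \frac{3}{f}$ ($K{\left(f \right)} = 5 \cdot 1 + \frac{3}{f} = 5 + \frac{3}{f}$)
$u{\left(s,c \right)} = 0$
$A = -3$ ($A = -3 + \left(-1 + 1\right) = -3 + 0 = -3$)
$d{\left(J \right)} = 9$ ($d{\left(J \right)} = \left(-3\right)^{2} = 9$)
$l{\left(z,N \right)} = \sqrt{9 + z}$ ($l{\left(z,N \right)} = \sqrt{z + 9} = \sqrt{9 + z}$)
$-6820 - l{\left(u{\left(15,-1 \right)},-43 \right)} = -6820 - \sqrt{9 + 0} = -6820 - \sqrt{9} = -6820 - 3 = -6823$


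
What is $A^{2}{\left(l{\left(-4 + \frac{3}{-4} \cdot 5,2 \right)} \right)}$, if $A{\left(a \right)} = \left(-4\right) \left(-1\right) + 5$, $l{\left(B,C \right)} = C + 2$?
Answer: $81$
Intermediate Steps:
$l{\left(B,C \right)} = 2 + C$
$A{\left(a \right)} = 9$ ($A{\left(a \right)} = 4 + 5 = 9$)
$A^{2}{\left(l{\left(-4 + \frac{3}{-4} \cdot 5,2 \right)} \right)} = 9^{2} = 81$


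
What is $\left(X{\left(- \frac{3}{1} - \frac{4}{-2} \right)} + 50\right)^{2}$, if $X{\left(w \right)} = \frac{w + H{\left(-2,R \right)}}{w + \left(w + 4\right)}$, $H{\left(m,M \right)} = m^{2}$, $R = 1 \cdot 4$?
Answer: $\frac{10609}{4} \approx 2652.3$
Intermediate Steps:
$R = 4$
$X{\left(w \right)} = \frac{4 + w}{4 + 2 w}$ ($X{\left(w \right)} = \frac{w + \left(-2\right)^{2}}{w + \left(w + 4\right)} = \frac{w + 4}{w + \left(4 + w\right)} = \frac{4 + w}{4 + 2 w}$)
$\left(X{\left(- \frac{3}{1} - \frac{4}{-2} \right)} + 50\right)^{2} = \left(\frac{4 - \left(-2 + 3\right)}{2 \left(2 - \left(-2 + 3\right)\right)} + 50\right)^{2} = \left(\frac{4 - 1}{2 \left(2 - 1\right)} + 50\right)^{2} = \left(\frac{1}{2} \cdot 1^{-1} \cdot 3 + 50\right)^{2} = \left(\frac{1}{2} \cdot 1 \cdot 3 + 50\right)^{2} = \left(\frac{3}{2} + 50\right)^{2} = \left(\frac{103}{2}\right)^{2} = \frac{10609}{4}$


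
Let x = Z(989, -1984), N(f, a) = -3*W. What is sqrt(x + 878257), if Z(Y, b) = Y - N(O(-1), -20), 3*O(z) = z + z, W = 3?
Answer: 9*sqrt(10855) ≈ 937.69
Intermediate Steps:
O(z) = 2*z/3 (O(z) = (z + z)/3 = (2*z)/3 = 2*z/3)
N(f, a) = -9 (N(f, a) = -3*3 = -9)
Z(Y, b) = 9 + Y (Z(Y, b) = Y - 1*(-9) = Y + 9 = 9 + Y)
x = 998 (x = 9 + 989 = 998)
sqrt(x + 878257) = sqrt(998 + 878257) = sqrt(879255) = 9*sqrt(10855)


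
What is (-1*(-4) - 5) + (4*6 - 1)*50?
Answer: 1149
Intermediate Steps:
(-1*(-4) - 5) + (4*6 - 1)*50 = (4 - 5) + (24 - 1)*50 = -1 + 23*50 = -1 + 1150 = 1149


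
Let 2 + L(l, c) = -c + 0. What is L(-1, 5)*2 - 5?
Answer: -19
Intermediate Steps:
L(l, c) = -2 - c (L(l, c) = -2 + (-c + 0) = -2 - c)
L(-1, 5)*2 - 5 = (-2 - 1*5)*2 - 5 = (-2 - 5)*2 - 5 = -7*2 - 5 = -14 - 5 = -19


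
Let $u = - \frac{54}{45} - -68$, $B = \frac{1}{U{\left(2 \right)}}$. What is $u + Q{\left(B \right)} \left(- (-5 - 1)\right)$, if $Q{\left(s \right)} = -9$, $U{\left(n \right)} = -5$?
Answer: $\frac{64}{5} \approx 12.8$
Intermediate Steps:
$B = - \frac{1}{5}$ ($B = \frac{1}{-5} = - \frac{1}{5} \approx -0.2$)
$u = \frac{334}{5}$ ($u = \left(-54\right) \frac{1}{45} + 68 = - \frac{6}{5} + 68 = \frac{334}{5} \approx 66.8$)
$u + Q{\left(B \right)} \left(- (-5 - 1)\right) = \frac{334}{5} - 9 \left(- (-5 - 1)\right) = \frac{334}{5} - 9 \left(\left(-1\right) \left(-6\right)\right) = \frac{334}{5} - 54 = \frac{64}{5}$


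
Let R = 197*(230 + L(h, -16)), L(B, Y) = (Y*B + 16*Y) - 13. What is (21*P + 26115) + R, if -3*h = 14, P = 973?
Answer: 160723/3 ≈ 53574.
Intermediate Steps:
h = -14/3 (h = -⅓*14 = -14/3 ≈ -4.6667)
L(B, Y) = -13 + 16*Y + B*Y (L(B, Y) = (B*Y + 16*Y) - 13 = (16*Y + B*Y) - 13 = -13 + 16*Y + B*Y)
R = 21079/3 (R = 197*(230 + (-13 + 16*(-16) - 14/3*(-16))) = 197*(230 + (-13 - 256 + 224/3)) = 197*(230 - 583/3) = 197*(107/3) = 21079/3 ≈ 7026.3)
(21*P + 26115) + R = (21*973 + 26115) + 21079/3 = (20433 + 26115) + 21079/3 = 46548 + 21079/3 = 160723/3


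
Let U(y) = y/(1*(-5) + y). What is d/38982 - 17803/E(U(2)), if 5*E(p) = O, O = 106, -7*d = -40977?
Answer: -2023794629/2410387 ≈ -839.61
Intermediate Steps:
d = 40977/7 (d = -⅐*(-40977) = 40977/7 ≈ 5853.9)
U(y) = y/(-5 + y)
E(p) = 106/5 (E(p) = (⅕)*106 = 106/5)
d/38982 - 17803/E(U(2)) = (40977/7)/38982 - 17803/106/5 = (40977/7)*(1/38982) - 17803*5/106 = 13659/90958 - 89015/106 = -2023794629/2410387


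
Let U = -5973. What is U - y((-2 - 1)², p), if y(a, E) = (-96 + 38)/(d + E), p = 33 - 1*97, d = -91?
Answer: -925873/155 ≈ -5973.4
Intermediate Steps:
p = -64 (p = 33 - 97 = -64)
y(a, E) = -58/(-91 + E) (y(a, E) = (-96 + 38)/(-91 + E) = -58/(-91 + E))
U - y((-2 - 1)², p) = -5973 - (-58)/(-91 - 64) = -5973 - (-58)/(-155) = -5973 - (-58)*(-1)/155 = -5973 - 1*58/155 = -5973 - 58/155 = -925873/155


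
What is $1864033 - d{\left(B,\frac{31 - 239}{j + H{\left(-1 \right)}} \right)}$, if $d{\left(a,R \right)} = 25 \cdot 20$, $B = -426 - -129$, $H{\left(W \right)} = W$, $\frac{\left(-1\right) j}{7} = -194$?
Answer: $1863533$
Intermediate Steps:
$j = 1358$ ($j = \left(-7\right) \left(-194\right) = 1358$)
$B = -297$ ($B = -426 + 129 = -297$)
$d{\left(a,R \right)} = 500$
$1864033 - d{\left(B,\frac{31 - 239}{j + H{\left(-1 \right)}} \right)} = 1864033 - 500 = 1863533$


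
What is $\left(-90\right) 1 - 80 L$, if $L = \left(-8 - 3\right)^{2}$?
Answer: $-9770$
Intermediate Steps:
$L = 121$ ($L = \left(-11\right)^{2} = 121$)
$\left(-90\right) 1 - 80 L = \left(-90\right) 1 - 9680 = -90 - 9680 = -9770$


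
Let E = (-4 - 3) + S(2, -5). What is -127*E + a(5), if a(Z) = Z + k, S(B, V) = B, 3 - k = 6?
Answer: 637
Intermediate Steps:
k = -3 (k = 3 - 1*6 = 3 - 6 = -3)
a(Z) = -3 + Z (a(Z) = Z - 3 = -3 + Z)
E = -5 (E = (-4 - 3) + 2 = -7 + 2 = -5)
-127*E + a(5) = -127*(-5) + (-3 + 5) = 635 + 2 = 637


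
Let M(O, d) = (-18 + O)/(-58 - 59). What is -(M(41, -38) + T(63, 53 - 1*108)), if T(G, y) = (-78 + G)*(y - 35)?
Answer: -157927/117 ≈ -1349.8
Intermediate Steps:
M(O, d) = 2/13 - O/117 (M(O, d) = (-18 + O)/(-117) = (-18 + O)*(-1/117) = 2/13 - O/117)
T(G, y) = (-78 + G)*(-35 + y)
-(M(41, -38) + T(63, 53 - 1*108)) = -((2/13 - 1/117*41) + (2730 - 78*(53 - 1*108) - 35*63 + 63*(53 - 1*108))) = -((2/13 - 41/117) + (2730 - 78*(53 - 108) - 2205 + 63*(53 - 108))) = -(-23/117 + (2730 - 78*(-55) - 2205 + 63*(-55))) = -(-23/117 + (2730 + 4290 - 2205 - 3465)) = -(-23/117 + 1350) = -1*157927/117 = -157927/117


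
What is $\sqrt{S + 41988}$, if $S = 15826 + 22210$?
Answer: $2 \sqrt{20006} \approx 282.89$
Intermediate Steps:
$S = 38036$
$\sqrt{S + 41988} = \sqrt{38036 + 41988} = \sqrt{80024} = 2 \sqrt{20006}$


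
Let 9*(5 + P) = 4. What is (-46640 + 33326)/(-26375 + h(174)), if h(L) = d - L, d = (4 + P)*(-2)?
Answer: 17118/34133 ≈ 0.50151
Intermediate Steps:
P = -41/9 (P = -5 + (⅑)*4 = -5 + 4/9 = -41/9 ≈ -4.5556)
d = 10/9 (d = (4 - 41/9)*(-2) = -5/9*(-2) = 10/9 ≈ 1.1111)
h(L) = 10/9 - L
(-46640 + 33326)/(-26375 + h(174)) = (-46640 + 33326)/(-26375 + (10/9 - 1*174)) = -13314/(-26375 + (10/9 - 174)) = -13314/(-26375 - 1556/9) = -13314/(-238931/9) = -13314*(-9/238931) = 17118/34133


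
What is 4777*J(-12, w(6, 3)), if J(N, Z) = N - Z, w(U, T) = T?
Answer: -71655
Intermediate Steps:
4777*J(-12, w(6, 3)) = 4777*(-12 - 1*3) = 4777*(-12 - 3) = 4777*(-15) = -71655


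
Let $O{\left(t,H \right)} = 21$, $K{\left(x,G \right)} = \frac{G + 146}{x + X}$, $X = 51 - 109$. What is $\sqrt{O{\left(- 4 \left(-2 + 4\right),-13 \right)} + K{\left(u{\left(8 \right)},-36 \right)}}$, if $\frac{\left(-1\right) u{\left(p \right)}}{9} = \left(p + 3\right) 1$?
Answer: $\frac{\sqrt{500359}}{157} \approx 4.5055$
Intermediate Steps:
$X = -58$
$u{\left(p \right)} = -27 - 9 p$ ($u{\left(p \right)} = - 9 \left(p + 3\right) 1 = - 9 \left(3 + p\right) 1 = - 9 \left(3 + p\right) = -27 - 9 p$)
$K{\left(x,G \right)} = \frac{146 + G}{-58 + x}$ ($K{\left(x,G \right)} = \frac{G + 146}{x - 58} = \frac{146 + G}{-58 + x}$)
$\sqrt{O{\left(- 4 \left(-2 + 4\right),-13 \right)} + K{\left(u{\left(8 \right)},-36 \right)}} = \sqrt{21 + \frac{146 - 36}{-58 - 99}} = \sqrt{21 + \frac{1}{-58 - 99} \cdot 110} = \sqrt{21 + \frac{1}{-157} \cdot 110} = \sqrt{21 - \frac{110}{157}} = \sqrt{\frac{3187}{157}} = \frac{\sqrt{500359}}{157}$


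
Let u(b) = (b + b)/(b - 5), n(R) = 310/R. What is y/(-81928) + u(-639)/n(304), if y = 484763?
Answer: -1159787039/292073320 ≈ -3.9709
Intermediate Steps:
u(b) = 2*b/(-5 + b) (u(b) = (2*b)/(-5 + b) = 2*b/(-5 + b))
y/(-81928) + u(-639)/n(304) = 484763/(-81928) + (2*(-639)/(-5 - 639))/((310/304)) = 484763*(-1/81928) + (2*(-639)/(-644))/((310*(1/304))) = -484763/81928 + (2*(-639)*(-1/644))/(155/152) = -484763/81928 + (639/322)*(152/155) = -484763/81928 + 48564/24955 = -1159787039/292073320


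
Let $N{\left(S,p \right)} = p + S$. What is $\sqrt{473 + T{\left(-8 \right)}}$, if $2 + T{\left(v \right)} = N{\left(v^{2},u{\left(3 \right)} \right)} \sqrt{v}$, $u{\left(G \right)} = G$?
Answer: $\sqrt{471 + 134 i \sqrt{2}} \approx 22.121 + 4.2833 i$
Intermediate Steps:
$N{\left(S,p \right)} = S + p$
$T{\left(v \right)} = -2 + \sqrt{v} \left(3 + v^{2}\right)$ ($T{\left(v \right)} = -2 + \left(v^{2} + 3\right) \sqrt{v} = -2 + \left(3 + v^{2}\right) \sqrt{v} = -2 + \sqrt{v} \left(3 + v^{2}\right)$)
$\sqrt{473 + T{\left(-8 \right)}} = \sqrt{473 - \left(2 - \sqrt{-8} \left(3 + \left(-8\right)^{2}\right)\right)} = \sqrt{473 - \left(2 - 2 i \sqrt{2} \left(3 + 64\right)\right)} = \sqrt{473 - \left(2 - 2 i \sqrt{2} \cdot 67\right)} = \sqrt{473 - \left(2 - 134 i \sqrt{2}\right)} = \sqrt{471 + 134 i \sqrt{2}}$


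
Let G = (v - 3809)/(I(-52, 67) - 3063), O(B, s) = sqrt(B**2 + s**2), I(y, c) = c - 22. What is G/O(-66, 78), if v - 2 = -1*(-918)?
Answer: 321*sqrt(290)/583480 ≈ 0.0093687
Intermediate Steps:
I(y, c) = -22 + c
v = 920 (v = 2 - 1*(-918) = 2 + 918 = 920)
G = 963/1006 (G = (920 - 3809)/((-22 + 67) - 3063) = -2889/(45 - 3063) = -2889/(-3018) = -2889*(-1/3018) = 963/1006 ≈ 0.95726)
G/O(-66, 78) = 963/(1006*(sqrt((-66)**2 + 78**2))) = 963/(1006*(sqrt(4356 + 6084))) = 963/(1006*(sqrt(10440))) = 963/(1006*((6*sqrt(290)))) = 963*(sqrt(290)/1740)/1006 = 321*sqrt(290)/583480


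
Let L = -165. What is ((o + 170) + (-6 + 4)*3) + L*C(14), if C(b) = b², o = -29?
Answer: -32205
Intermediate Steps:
((o + 170) + (-6 + 4)*3) + L*C(14) = ((-29 + 170) + (-6 + 4)*3) - 165*14² = (141 - 2*3) - 165*196 = (141 - 6) - 32340 = 135 - 32340 = -32205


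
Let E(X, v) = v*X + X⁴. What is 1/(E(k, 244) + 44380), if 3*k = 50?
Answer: 81/10174180 ≈ 7.9613e-6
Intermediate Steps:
k = 50/3 (k = (⅓)*50 = 50/3 ≈ 16.667)
E(X, v) = X⁴ + X*v (E(X, v) = X*v + X⁴ = X⁴ + X*v)
1/(E(k, 244) + 44380) = 1/(50*(244 + (50/3)³)/3 + 44380) = 1/(50*(244 + 125000/27)/3 + 44380) = 1/((50/3)*(131588/27) + 44380) = 1/(6579400/81 + 44380) = 1/(10174180/81) = 81/10174180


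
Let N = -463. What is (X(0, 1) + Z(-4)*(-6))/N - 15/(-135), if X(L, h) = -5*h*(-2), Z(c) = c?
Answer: 157/4167 ≈ 0.037677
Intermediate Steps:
X(L, h) = 10*h
(X(0, 1) + Z(-4)*(-6))/N - 15/(-135) = (10*1 - 4*(-6))/(-463) - 15/(-135) = (10 + 24)*(-1/463) - 15*(-1/135) = 34*(-1/463) + ⅑ = -34/463 + ⅑ = 157/4167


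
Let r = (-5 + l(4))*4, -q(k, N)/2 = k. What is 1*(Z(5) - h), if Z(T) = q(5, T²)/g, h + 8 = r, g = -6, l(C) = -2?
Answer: 113/3 ≈ 37.667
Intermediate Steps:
q(k, N) = -2*k
r = -28 (r = (-5 - 2)*4 = -7*4 = -28)
h = -36 (h = -8 - 28 = -36)
Z(T) = 5/3 (Z(T) = -2*5/(-6) = -10*(-⅙) = 5/3)
1*(Z(5) - h) = 1*(5/3 - 1*(-36)) = 1*(5/3 + 36) = 1*(113/3) = 113/3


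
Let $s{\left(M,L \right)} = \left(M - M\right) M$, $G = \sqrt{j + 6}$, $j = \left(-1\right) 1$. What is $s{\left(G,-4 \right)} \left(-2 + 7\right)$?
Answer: $0$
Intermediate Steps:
$j = -1$
$G = \sqrt{5}$ ($G = \sqrt{-1 + 6} = \sqrt{5} \approx 2.2361$)
$s{\left(M,L \right)} = 0$ ($s{\left(M,L \right)} = 0 M = 0$)
$s{\left(G,-4 \right)} \left(-2 + 7\right) = 0 \left(-2 + 7\right) = 0 \cdot 5 = 0$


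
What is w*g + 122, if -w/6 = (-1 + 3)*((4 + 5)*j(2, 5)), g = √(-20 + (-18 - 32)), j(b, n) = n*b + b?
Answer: 122 - 1296*I*√70 ≈ 122.0 - 10843.0*I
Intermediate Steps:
j(b, n) = b + b*n (j(b, n) = b*n + b = b + b*n)
g = I*√70 (g = √(-20 - 50) = √(-70) = I*√70 ≈ 8.3666*I)
w = -1296 (w = -6*(-1 + 3)*(4 + 5)*(2*(1 + 5)) = -12*9*(2*6) = -12*9*12 = -12*108 = -6*216 = -1296)
w*g + 122 = -1296*I*√70 + 122 = 122 - 1296*I*√70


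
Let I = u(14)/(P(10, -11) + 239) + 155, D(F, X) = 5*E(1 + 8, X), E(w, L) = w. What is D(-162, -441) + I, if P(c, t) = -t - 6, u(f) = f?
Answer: 24407/122 ≈ 200.06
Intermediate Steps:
P(c, t) = -6 - t
D(F, X) = 45 (D(F, X) = 5*(1 + 8) = 5*9 = 45)
I = 18917/122 (I = 14/((-6 - 1*(-11)) + 239) + 155 = 14/((-6 + 11) + 239) + 155 = 14/(5 + 239) + 155 = 14/244 + 155 = (1/244)*14 + 155 = 7/122 + 155 = 18917/122 ≈ 155.06)
D(-162, -441) + I = 45 + 18917/122 = 24407/122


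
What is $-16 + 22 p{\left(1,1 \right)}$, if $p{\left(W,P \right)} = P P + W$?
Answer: $28$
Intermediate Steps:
$p{\left(W,P \right)} = W + P^{2}$ ($p{\left(W,P \right)} = P^{2} + W = W + P^{2}$)
$-16 + 22 p{\left(1,1 \right)} = -16 + 22 \left(1 + 1^{2}\right) = -16 + 22 \left(1 + 1\right) = -16 + 22 \cdot 2 = -16 + 44 = 28$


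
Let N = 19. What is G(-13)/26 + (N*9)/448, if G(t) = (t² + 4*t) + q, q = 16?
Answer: 32015/5824 ≈ 5.4971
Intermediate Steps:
G(t) = 16 + t² + 4*t (G(t) = (t² + 4*t) + 16 = 16 + t² + 4*t)
G(-13)/26 + (N*9)/448 = (16 + (-13)² + 4*(-13))/26 + (19*9)/448 = (16 + 169 - 52)*(1/26) + 171*(1/448) = 133*(1/26) + 171/448 = 133/26 + 171/448 = 32015/5824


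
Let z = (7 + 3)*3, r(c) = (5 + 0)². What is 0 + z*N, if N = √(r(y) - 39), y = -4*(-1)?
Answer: 30*I*√14 ≈ 112.25*I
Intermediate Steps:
y = 4
r(c) = 25 (r(c) = 5² = 25)
z = 30 (z = 10*3 = 30)
N = I*√14 (N = √(25 - 39) = √(-14) = I*√14 ≈ 3.7417*I)
0 + z*N = 0 + 30*(I*√14) = 0 + 30*I*√14 = 30*I*√14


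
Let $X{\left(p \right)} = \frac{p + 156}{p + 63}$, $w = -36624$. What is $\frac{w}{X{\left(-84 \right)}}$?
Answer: $10682$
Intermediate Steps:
$X{\left(p \right)} = \frac{156 + p}{63 + p}$
$\frac{w}{X{\left(-84 \right)}} = - \frac{36624}{\frac{1}{63 - 84} \left(156 - 84\right)} = - \frac{36624}{\frac{1}{-21} \cdot 72} = - \frac{36624}{\left(- \frac{1}{21}\right) 72} = - \frac{36624}{- \frac{24}{7}} = \left(-36624\right) \left(- \frac{7}{24}\right) = 10682$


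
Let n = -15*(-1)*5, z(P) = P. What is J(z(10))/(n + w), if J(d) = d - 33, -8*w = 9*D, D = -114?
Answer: -92/813 ≈ -0.11316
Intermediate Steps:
w = 513/4 (w = -9*(-114)/8 = -1/8*(-1026) = 513/4 ≈ 128.25)
n = 75 (n = 15*5 = 75)
J(d) = -33 + d
J(z(10))/(n + w) = (-33 + 10)/(75 + 513/4) = -23/813/4 = -23*4/813 = -92/813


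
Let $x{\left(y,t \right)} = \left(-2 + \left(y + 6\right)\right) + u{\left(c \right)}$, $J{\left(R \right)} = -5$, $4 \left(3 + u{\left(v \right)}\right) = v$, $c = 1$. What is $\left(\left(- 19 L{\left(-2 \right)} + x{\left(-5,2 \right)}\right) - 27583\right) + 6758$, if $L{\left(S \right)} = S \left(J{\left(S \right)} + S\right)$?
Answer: $- \frac{84379}{4} \approx -21095.0$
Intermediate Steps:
$u{\left(v \right)} = -3 + \frac{v}{4}$
$x{\left(y,t \right)} = \frac{5}{4} + y$ ($x{\left(y,t \right)} = \left(-2 + \left(y + 6\right)\right) + \left(-3 + \frac{1}{4} \cdot 1\right) = \left(-2 + \left(6 + y\right)\right) + \left(-3 + \frac{1}{4}\right) = \left(4 + y\right) - \frac{11}{4} = \frac{5}{4} + y$)
$L{\left(S \right)} = S \left(-5 + S\right)$
$\left(\left(- 19 L{\left(-2 \right)} + x{\left(-5,2 \right)}\right) - 27583\right) + 6758 = \left(\left(- 19 \left(- 2 \left(-5 - 2\right)\right) + \left(\frac{5}{4} - 5\right)\right) - 27583\right) + 6758 = \left(\left(- 19 \left(\left(-2\right) \left(-7\right)\right) - \frac{15}{4}\right) - 27583\right) + 6758 = \left(\left(\left(-19\right) 14 - \frac{15}{4}\right) - 27583\right) + 6758 = \left(\left(-266 - \frac{15}{4}\right) - 27583\right) + 6758 = \left(- \frac{1079}{4} - 27583\right) + 6758 = - \frac{111411}{4} + 6758 = - \frac{84379}{4}$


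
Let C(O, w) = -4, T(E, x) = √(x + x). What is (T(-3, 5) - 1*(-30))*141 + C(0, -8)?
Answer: 4226 + 141*√10 ≈ 4671.9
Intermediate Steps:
T(E, x) = √2*√x (T(E, x) = √(2*x) = √2*√x)
(T(-3, 5) - 1*(-30))*141 + C(0, -8) = (√2*√5 - 1*(-30))*141 - 4 = (√10 + 30)*141 - 4 = (30 + √10)*141 - 4 = (4230 + 141*√10) - 4 = 4226 + 141*√10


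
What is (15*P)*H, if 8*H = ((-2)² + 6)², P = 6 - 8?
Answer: -375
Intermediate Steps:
P = -2
H = 25/2 (H = ((-2)² + 6)²/8 = (4 + 6)²/8 = (⅛)*10² = (⅛)*100 = 25/2 ≈ 12.500)
(15*P)*H = (15*(-2))*(25/2) = -30*25/2 = -375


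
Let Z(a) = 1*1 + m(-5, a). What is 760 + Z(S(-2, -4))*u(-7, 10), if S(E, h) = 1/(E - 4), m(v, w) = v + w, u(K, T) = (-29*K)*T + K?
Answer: -46015/6 ≈ -7669.2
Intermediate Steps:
u(K, T) = K - 29*K*T (u(K, T) = -29*K*T + K = K - 29*K*T)
S(E, h) = 1/(-4 + E)
Z(a) = -4 + a (Z(a) = 1*1 + (-5 + a) = 1 + (-5 + a) = -4 + a)
760 + Z(S(-2, -4))*u(-7, 10) = 760 + (-4 + 1/(-4 - 2))*(-7*(1 - 29*10)) = 760 + (-4 + 1/(-6))*(-7*(1 - 290)) = 760 + (-4 - ⅙)*(-7*(-289)) = 760 - 25/6*2023 = 760 - 50575/6 = -46015/6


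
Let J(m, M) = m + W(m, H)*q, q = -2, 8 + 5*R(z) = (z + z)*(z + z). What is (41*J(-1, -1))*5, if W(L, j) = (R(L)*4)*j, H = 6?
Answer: 7667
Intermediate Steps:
R(z) = -8/5 + 4*z²/5 (R(z) = -8/5 + ((z + z)*(z + z))/5 = -8/5 + ((2*z)*(2*z))/5 = -8/5 + (4*z²)/5 = -8/5 + 4*z²/5)
W(L, j) = j*(-32/5 + 16*L²/5) (W(L, j) = ((-8/5 + 4*L²/5)*4)*j = (-32/5 + 16*L²/5)*j = j*(-32/5 + 16*L²/5))
J(m, M) = 384/5 + m - 192*m²/5 (J(m, M) = m + ((16/5)*6*(-2 + m²))*(-2) = m + (-192/5 + 96*m²/5)*(-2) = m + (384/5 - 192*m²/5) = 384/5 + m - 192*m²/5)
(41*J(-1, -1))*5 = (41*(384/5 - 1 - 192/5*(-1)²))*5 = (41*(384/5 - 1 - 192/5*1))*5 = (41*(384/5 - 1 - 192/5))*5 = (41*(187/5))*5 = (7667/5)*5 = 7667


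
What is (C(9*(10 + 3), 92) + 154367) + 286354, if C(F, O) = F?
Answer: 440838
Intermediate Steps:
(C(9*(10 + 3), 92) + 154367) + 286354 = (9*(10 + 3) + 154367) + 286354 = (9*13 + 154367) + 286354 = (117 + 154367) + 286354 = 154484 + 286354 = 440838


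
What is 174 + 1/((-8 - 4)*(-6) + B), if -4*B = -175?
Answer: 80566/463 ≈ 174.01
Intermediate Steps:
B = 175/4 (B = -1/4*(-175) = 175/4 ≈ 43.750)
174 + 1/((-8 - 4)*(-6) + B) = 174 + 1/((-8 - 4)*(-6) + 175/4) = 174 + 1/(-12*(-6) + 175/4) = 174 + 1/(72 + 175/4) = 174 + 1/(463/4) = 174 + 4/463 = 80566/463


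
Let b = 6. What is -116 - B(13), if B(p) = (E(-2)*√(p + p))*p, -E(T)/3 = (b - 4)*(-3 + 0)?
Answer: -116 - 234*√26 ≈ -1309.2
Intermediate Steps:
E(T) = 18 (E(T) = -3*(6 - 4)*(-3 + 0) = -6*(-3) = -3*(-6) = 18)
B(p) = 18*√2*p^(3/2) (B(p) = (18*√(p + p))*p = (18*√(2*p))*p = (18*(√2*√p))*p = (18*√2*√p)*p = 18*√2*p^(3/2))
-116 - B(13) = -116 - 18*√2*13^(3/2) = -116 - 18*√2*13*√13 = -116 - 234*√26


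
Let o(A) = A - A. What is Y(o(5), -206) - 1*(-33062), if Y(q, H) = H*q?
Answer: 33062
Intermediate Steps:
o(A) = 0
Y(o(5), -206) - 1*(-33062) = -206*0 - 1*(-33062) = 0 + 33062 = 33062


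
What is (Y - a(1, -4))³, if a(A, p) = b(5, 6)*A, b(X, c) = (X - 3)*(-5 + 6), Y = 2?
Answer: 0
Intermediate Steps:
b(X, c) = -3 + X (b(X, c) = (-3 + X)*1 = -3 + X)
a(A, p) = 2*A (a(A, p) = (-3 + 5)*A = 2*A)
(Y - a(1, -4))³ = (2 - 2)³ = 0³ = 0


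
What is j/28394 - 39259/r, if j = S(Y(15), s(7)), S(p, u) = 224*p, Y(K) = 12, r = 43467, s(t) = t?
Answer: -498940375/617100999 ≈ -0.80852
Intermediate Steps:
j = 2688 (j = 224*12 = 2688)
j/28394 - 39259/r = 2688/28394 - 39259/43467 = 2688*(1/28394) - 39259*1/43467 = 1344/14197 - 39259/43467 = -498940375/617100999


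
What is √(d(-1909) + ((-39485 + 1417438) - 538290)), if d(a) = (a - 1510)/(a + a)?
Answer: √12239884722954/3818 ≈ 916.33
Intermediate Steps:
d(a) = (-1510 + a)/(2*a) (d(a) = (-1510 + a)/((2*a)) = (-1510 + a)*(1/(2*a)) = (-1510 + a)/(2*a))
√(d(-1909) + ((-39485 + 1417438) - 538290)) = √((½)*(-1510 - 1909)/(-1909) + ((-39485 + 1417438) - 538290)) = √((½)*(-1/1909)*(-3419) + (1377953 - 538290)) = √(3419/3818 + 839663) = √(3205836753/3818) = √12239884722954/3818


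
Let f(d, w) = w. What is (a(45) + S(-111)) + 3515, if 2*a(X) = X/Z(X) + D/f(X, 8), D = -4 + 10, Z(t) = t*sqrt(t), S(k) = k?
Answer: 27235/8 + sqrt(5)/30 ≈ 3404.4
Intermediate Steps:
Z(t) = t**(3/2)
D = 6
a(X) = 3/8 + 1/(2*sqrt(X)) (a(X) = (X/(X**(3/2)) + 6/8)/2 = (X/X**(3/2) + 6*(1/8))/2 = (1/sqrt(X) + 3/4)/2 = (3/4 + 1/sqrt(X))/2 = 3/8 + 1/(2*sqrt(X)))
(a(45) + S(-111)) + 3515 = ((3/8 + 1/(2*sqrt(45))) - 111) + 3515 = ((3/8 + (sqrt(5)/15)/2) - 111) + 3515 = ((3/8 + sqrt(5)/30) - 111) + 3515 = (-885/8 + sqrt(5)/30) + 3515 = 27235/8 + sqrt(5)/30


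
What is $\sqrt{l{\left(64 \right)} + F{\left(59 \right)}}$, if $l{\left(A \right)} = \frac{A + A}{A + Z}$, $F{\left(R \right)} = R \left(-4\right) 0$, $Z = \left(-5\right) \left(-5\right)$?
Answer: $\frac{8 \sqrt{178}}{89} \approx 1.1993$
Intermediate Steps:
$Z = 25$
$F{\left(R \right)} = 0$ ($F{\left(R \right)} = - 4 R 0 = 0$)
$l{\left(A \right)} = \frac{2 A}{25 + A}$ ($l{\left(A \right)} = \frac{A + A}{A + 25} = \frac{2 A}{25 + A}$)
$\sqrt{l{\left(64 \right)} + F{\left(59 \right)}} = \sqrt{2 \cdot 64 \frac{1}{25 + 64} + 0} = \sqrt{2 \cdot 64 \cdot \frac{1}{89} + 0} = \sqrt{\frac{128}{89} + 0} = \sqrt{\frac{128}{89}} = \frac{8 \sqrt{178}}{89}$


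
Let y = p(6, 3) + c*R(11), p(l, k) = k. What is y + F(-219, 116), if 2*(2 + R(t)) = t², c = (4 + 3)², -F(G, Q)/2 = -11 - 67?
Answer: 6051/2 ≈ 3025.5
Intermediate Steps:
F(G, Q) = 156 (F(G, Q) = -2*(-11 - 67) = -2*(-78) = 156)
c = 49 (c = 7² = 49)
R(t) = -2 + t²/2
y = 5739/2 (y = 3 + 49*(-2 + (½)*11²) = 3 + 49*(-2 + (½)*121) = 3 + 49*(-2 + 121/2) = 3 + 49*(117/2) = 3 + 5733/2 = 5739/2 ≈ 2869.5)
y + F(-219, 116) = 5739/2 + 156 = 6051/2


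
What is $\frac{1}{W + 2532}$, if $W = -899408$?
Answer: $- \frac{1}{896876} \approx -1.115 \cdot 10^{-6}$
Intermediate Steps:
$\frac{1}{W + 2532} = \frac{1}{-899408 + 2532} = \frac{1}{-896876} = - \frac{1}{896876}$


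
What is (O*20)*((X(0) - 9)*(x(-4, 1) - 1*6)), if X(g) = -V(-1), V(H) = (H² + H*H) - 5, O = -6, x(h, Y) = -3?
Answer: -6480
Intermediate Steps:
V(H) = -5 + 2*H² (V(H) = (H² + H²) - 5 = 2*H² - 5 = -5 + 2*H²)
X(g) = 3 (X(g) = -(-5 + 2*(-1)²) = -(-5 + 2*1) = -(-5 + 2) = -1*(-3) = 3)
(O*20)*((X(0) - 9)*(x(-4, 1) - 1*6)) = (-6*20)*((3 - 9)*(-3 - 1*6)) = -(-720)*(-3 - 6) = -(-720)*(-9) = -120*54 = -6480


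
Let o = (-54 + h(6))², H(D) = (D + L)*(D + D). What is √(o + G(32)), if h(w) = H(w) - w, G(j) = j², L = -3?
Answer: 40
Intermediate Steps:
H(D) = 2*D*(-3 + D) (H(D) = (D - 3)*(D + D) = (-3 + D)*(2*D) = 2*D*(-3 + D))
h(w) = -w + 2*w*(-3 + w) (h(w) = 2*w*(-3 + w) - w = -w + 2*w*(-3 + w))
o = 576 (o = (-54 + 6*(-7 + 2*6))² = (-54 + 6*(-7 + 12))² = (-54 + 6*5)² = (-54 + 30)² = (-24)² = 576)
√(o + G(32)) = √(576 + 32²) = √(576 + 1024) = √1600 = 40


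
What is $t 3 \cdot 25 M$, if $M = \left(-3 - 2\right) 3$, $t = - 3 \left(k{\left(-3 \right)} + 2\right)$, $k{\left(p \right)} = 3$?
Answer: $16875$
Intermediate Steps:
$t = -15$ ($t = - 3 \left(3 + 2\right) = \left(-3\right) 5 = -15$)
$M = -15$ ($M = \left(-5\right) 3 = -15$)
$t 3 \cdot 25 M = - 15 \cdot 3 \cdot 25 \left(-15\right) = \left(-15\right) 75 \left(-15\right) = \left(-1125\right) \left(-15\right) = 16875$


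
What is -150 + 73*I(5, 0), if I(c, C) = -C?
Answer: -150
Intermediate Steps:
-150 + 73*I(5, 0) = -150 + 73*(-1*0) = -150 + 73*0 = -150 + 0 = -150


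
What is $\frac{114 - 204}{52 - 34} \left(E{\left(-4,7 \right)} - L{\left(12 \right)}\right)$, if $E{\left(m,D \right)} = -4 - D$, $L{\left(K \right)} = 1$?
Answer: $60$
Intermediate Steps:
$\frac{114 - 204}{52 - 34} \left(E{\left(-4,7 \right)} - L{\left(12 \right)}\right) = \frac{114 - 204}{52 - 34} \left(\left(-4 - 7\right) - 1\right) = - \frac{90}{18} \left(\left(-4 - 7\right) - 1\right) = \left(-90\right) \frac{1}{18} \left(-11 - 1\right) = \left(-5\right) \left(-12\right) = 60$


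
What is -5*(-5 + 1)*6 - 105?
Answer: 15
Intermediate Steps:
-5*(-5 + 1)*6 - 105 = -5*(-4)*6 - 105 = 20*6 - 105 = 120 - 105 = 15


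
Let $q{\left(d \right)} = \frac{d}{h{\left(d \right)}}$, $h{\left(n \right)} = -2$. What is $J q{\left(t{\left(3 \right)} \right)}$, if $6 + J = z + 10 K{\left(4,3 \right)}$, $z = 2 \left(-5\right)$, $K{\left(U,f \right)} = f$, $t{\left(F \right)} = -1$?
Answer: $7$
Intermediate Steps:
$q{\left(d \right)} = - \frac{d}{2}$ ($q{\left(d \right)} = \frac{d}{-2} = d \left(- \frac{1}{2}\right) = - \frac{d}{2}$)
$z = -10$
$J = 14$ ($J = -6 + \left(-10 + 10 \cdot 3\right) = -6 + \left(-10 + 30\right) = -6 + 20 = 14$)
$J q{\left(t{\left(3 \right)} \right)} = 14 \left(\left(- \frac{1}{2}\right) \left(-1\right)\right) = 14 \cdot \frac{1}{2} = 7$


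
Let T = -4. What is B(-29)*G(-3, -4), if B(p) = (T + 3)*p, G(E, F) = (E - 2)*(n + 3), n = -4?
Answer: 145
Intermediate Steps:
G(E, F) = 2 - E (G(E, F) = (E - 2)*(-4 + 3) = (-2 + E)*(-1) = 2 - E)
B(p) = -p (B(p) = (-4 + 3)*p = -p)
B(-29)*G(-3, -4) = (-1*(-29))*(2 - 1*(-3)) = 29*(2 + 3) = 29*5 = 145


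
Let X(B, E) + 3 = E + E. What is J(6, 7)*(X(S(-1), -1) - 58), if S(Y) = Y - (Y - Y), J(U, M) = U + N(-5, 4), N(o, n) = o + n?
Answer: -315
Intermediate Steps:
N(o, n) = n + o
J(U, M) = -1 + U (J(U, M) = U + (4 - 5) = U - 1 = -1 + U)
S(Y) = Y (S(Y) = Y - 1*0 = Y + 0 = Y)
X(B, E) = -3 + 2*E (X(B, E) = -3 + (E + E) = -3 + 2*E)
J(6, 7)*(X(S(-1), -1) - 58) = (-1 + 6)*((-3 + 2*(-1)) - 58) = 5*((-3 - 2) - 58) = 5*(-5 - 58) = 5*(-63) = -315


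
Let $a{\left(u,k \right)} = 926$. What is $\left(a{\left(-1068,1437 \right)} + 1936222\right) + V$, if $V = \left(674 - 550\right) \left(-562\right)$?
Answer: $1867460$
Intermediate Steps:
$V = -69688$ ($V = 124 \left(-562\right) = -69688$)
$\left(a{\left(-1068,1437 \right)} + 1936222\right) + V = \left(926 + 1936222\right) - 69688 = 1937148 - 69688 = 1867460$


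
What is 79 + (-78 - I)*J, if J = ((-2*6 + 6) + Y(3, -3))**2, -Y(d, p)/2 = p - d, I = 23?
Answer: -3557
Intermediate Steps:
Y(d, p) = -2*p + 2*d (Y(d, p) = -2*(p - d) = -2*p + 2*d)
J = 36 (J = ((-2*6 + 6) + (-2*(-3) + 2*3))**2 = ((-12 + 6) + (6 + 6))**2 = (-6 + 12)**2 = 6**2 = 36)
79 + (-78 - I)*J = 79 + (-78 - 1*23)*36 = 79 + (-78 - 23)*36 = 79 - 101*36 = 79 - 3636 = -3557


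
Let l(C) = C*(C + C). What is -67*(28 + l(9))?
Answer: -12730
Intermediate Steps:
l(C) = 2*C**2 (l(C) = C*(2*C) = 2*C**2)
-67*(28 + l(9)) = -67*(28 + 2*9**2) = -67*(28 + 2*81) = -67*(28 + 162) = -67*190 = -12730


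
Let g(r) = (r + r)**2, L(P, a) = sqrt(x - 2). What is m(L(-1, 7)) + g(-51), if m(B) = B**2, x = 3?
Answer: 10405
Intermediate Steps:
L(P, a) = 1 (L(P, a) = sqrt(3 - 2) = sqrt(1) = 1)
g(r) = 4*r**2 (g(r) = (2*r)**2 = 4*r**2)
m(L(-1, 7)) + g(-51) = 1**2 + 4*(-51)**2 = 1 + 4*2601 = 1 + 10404 = 10405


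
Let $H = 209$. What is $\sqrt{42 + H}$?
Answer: $\sqrt{251} \approx 15.843$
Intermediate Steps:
$\sqrt{42 + H} = \sqrt{42 + 209} = \sqrt{251}$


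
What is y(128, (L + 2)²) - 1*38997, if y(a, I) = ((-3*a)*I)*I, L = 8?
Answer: -3878997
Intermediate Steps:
y(a, I) = -3*a*I² (y(a, I) = (-3*I*a)*I = -3*a*I²)
y(128, (L + 2)²) - 1*38997 = -3*128*((8 + 2)²)² - 1*38997 = -3*128*(10²)² - 38997 = -3*128*100² - 38997 = -3*128*10000 - 38997 = -3840000 - 38997 = -3878997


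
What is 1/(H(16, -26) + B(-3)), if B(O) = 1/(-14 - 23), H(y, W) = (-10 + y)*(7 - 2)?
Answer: 37/1109 ≈ 0.033363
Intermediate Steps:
H(y, W) = -50 + 5*y (H(y, W) = (-10 + y)*5 = -50 + 5*y)
B(O) = -1/37 (B(O) = 1/(-37) = -1/37)
1/(H(16, -26) + B(-3)) = 1/((-50 + 5*16) - 1/37) = 1/((-50 + 80) - 1/37) = 1/(30 - 1/37) = 1/(1109/37) = 37/1109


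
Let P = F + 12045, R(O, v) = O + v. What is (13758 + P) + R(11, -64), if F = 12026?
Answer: 37776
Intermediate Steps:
P = 24071 (P = 12026 + 12045 = 24071)
(13758 + P) + R(11, -64) = (13758 + 24071) + (11 - 64) = 37829 - 53 = 37776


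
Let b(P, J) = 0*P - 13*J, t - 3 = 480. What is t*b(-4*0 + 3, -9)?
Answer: 56511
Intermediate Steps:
t = 483 (t = 3 + 480 = 483)
b(P, J) = -13*J (b(P, J) = 0 - 13*J = -13*J)
t*b(-4*0 + 3, -9) = 483*(-13*(-9)) = 483*117 = 56511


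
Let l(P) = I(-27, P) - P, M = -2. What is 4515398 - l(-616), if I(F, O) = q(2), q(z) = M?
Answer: 4514784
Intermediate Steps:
q(z) = -2
I(F, O) = -2
l(P) = -2 - P
4515398 - l(-616) = 4515398 - (-2 - 1*(-616)) = 4515398 - (-2 + 616) = 4515398 - 1*614 = 4515398 - 614 = 4514784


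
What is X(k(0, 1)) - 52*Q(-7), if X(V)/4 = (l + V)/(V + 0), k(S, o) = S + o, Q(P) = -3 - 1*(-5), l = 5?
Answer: -80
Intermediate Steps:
Q(P) = 2 (Q(P) = -3 + 5 = 2)
X(V) = 4*(5 + V)/V (X(V) = 4*((5 + V)/(V + 0)) = 4*((5 + V)/V) = 4*(5 + V)/V)
X(k(0, 1)) - 52*Q(-7) = (4 + 20/(0 + 1)) - 52*2 = (4 + 20/1) - 104 = (4 + 20*1) - 104 = (4 + 20) - 104 = 24 - 104 = -80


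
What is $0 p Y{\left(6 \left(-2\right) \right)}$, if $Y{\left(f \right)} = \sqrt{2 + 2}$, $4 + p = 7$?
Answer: $0$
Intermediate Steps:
$p = 3$ ($p = -4 + 7 = 3$)
$Y{\left(f \right)} = 2$ ($Y{\left(f \right)} = \sqrt{4} = 2$)
$0 p Y{\left(6 \left(-2\right) \right)} = 0 \cdot 3 \cdot 2 = 0 \cdot 2 = 0$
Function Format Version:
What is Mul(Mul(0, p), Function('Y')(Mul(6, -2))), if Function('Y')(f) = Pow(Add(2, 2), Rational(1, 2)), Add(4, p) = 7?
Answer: 0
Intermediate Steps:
p = 3 (p = Add(-4, 7) = 3)
Function('Y')(f) = 2 (Function('Y')(f) = Pow(4, Rational(1, 2)) = 2)
Mul(Mul(0, p), Function('Y')(Mul(6, -2))) = Mul(Mul(0, 3), 2) = Mul(0, 2) = 0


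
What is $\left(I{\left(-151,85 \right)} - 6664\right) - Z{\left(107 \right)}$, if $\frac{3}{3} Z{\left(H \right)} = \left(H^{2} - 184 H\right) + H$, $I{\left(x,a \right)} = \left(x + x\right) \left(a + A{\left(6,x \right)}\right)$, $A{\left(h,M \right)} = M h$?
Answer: $249410$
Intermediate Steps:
$I{\left(x,a \right)} = 2 x \left(a + 6 x\right)$ ($I{\left(x,a \right)} = \left(x + x\right) \left(a + x 6\right) = 2 x \left(a + 6 x\right)$)
$Z{\left(H \right)} = H^{2} - 183 H$ ($Z{\left(H \right)} = \left(H^{2} - 184 H\right) + H = H^{2} - 183 H$)
$\left(I{\left(-151,85 \right)} - 6664\right) - Z{\left(107 \right)} = \left(2 \left(-151\right) \left(85 + 6 \left(-151\right)\right) - 6664\right) - 107 \left(-183 + 107\right) = \left(2 \left(-151\right) \left(85 - 906\right) - 6664\right) - 107 \left(-76\right) = \left(2 \left(-151\right) \left(-821\right) - 6664\right) - -8132 = \left(247942 - 6664\right) + 8132 = 241278 + 8132 = 249410$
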